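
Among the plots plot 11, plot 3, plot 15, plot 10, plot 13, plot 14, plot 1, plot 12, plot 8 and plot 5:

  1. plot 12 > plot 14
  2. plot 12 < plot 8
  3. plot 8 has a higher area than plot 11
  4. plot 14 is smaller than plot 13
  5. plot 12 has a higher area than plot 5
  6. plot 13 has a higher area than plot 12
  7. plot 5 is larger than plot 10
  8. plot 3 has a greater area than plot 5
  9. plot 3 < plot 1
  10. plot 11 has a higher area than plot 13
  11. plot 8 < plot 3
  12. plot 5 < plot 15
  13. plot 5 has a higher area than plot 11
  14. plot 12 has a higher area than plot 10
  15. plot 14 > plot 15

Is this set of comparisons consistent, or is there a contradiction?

inconsistent

We have plot 11 < plot 5 stated directly, yet also plot 5 < plot 15 < plot 14 < plot 12 < plot 13 < plot 11 by chaining the others — so plot 5 < plot 11. Contradiction.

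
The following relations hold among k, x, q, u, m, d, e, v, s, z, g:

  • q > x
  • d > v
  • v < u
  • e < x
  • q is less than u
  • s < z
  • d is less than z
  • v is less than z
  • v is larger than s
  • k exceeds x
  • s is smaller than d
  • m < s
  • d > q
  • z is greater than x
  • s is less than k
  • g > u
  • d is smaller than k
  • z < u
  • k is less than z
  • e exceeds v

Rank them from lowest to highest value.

m < s < v < e < x < q < d < k < z < u < g

Each adjacent pair is fixed by a given relation: m < s; s < v; v < e; e < x; x < q; q < d; d < k; k < z; z < u; u < g. Chaining them end to end gives the full order.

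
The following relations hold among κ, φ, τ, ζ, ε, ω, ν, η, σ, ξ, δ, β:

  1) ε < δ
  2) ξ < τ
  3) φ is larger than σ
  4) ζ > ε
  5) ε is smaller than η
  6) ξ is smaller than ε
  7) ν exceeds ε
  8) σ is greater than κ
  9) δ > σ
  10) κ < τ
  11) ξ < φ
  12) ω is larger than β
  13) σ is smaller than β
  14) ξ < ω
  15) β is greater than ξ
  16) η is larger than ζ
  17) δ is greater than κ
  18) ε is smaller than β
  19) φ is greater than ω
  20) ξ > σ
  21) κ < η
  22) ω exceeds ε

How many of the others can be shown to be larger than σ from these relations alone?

10

Directly above σ: ξ, δ, β, φ.
One step further: ε, ω, τ (7 so far).
One step further: ζ, ν, η (10 so far).
No other element is forced above σ by the given relations, so the count is 10.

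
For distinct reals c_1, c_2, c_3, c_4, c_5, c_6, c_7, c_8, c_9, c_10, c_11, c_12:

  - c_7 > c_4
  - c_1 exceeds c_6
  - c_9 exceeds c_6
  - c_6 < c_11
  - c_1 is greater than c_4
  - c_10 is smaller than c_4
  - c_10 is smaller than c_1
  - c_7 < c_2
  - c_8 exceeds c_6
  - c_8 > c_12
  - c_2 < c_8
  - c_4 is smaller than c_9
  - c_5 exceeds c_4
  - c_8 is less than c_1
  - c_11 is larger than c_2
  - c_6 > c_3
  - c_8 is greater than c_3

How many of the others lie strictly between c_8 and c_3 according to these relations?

1

The relations place c_3 below c_8. An element lies strictly between them when it is forced above c_3 and also forced below c_8.
Above c_3: {c_6, c_11, c_9, c_1}. Below c_8: {c_10, c_12, c_6, c_4, c_7, c_2}.
Intersection: {c_6} — 1.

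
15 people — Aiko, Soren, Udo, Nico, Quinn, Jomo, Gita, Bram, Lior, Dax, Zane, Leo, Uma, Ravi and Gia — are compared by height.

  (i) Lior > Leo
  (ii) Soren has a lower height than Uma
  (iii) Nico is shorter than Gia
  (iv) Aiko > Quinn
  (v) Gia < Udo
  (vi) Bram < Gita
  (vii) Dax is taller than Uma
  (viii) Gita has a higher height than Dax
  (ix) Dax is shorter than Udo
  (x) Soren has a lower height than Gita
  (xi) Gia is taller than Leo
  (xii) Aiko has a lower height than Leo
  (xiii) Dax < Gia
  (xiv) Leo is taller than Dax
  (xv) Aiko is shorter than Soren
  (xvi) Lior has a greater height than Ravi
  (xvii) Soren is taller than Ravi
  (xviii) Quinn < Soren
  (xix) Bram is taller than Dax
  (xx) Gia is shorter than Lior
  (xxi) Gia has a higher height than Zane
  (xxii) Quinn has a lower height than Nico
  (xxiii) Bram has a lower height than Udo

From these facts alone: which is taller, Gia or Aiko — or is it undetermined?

Gia

Aiko < Soren and Soren < Uma give Aiko < Uma.
Then Uma < Dax extends the chain to Dax.
With Dax < Gia: Aiko < Soren < Uma < Dax < Gia.
So Gia is taller.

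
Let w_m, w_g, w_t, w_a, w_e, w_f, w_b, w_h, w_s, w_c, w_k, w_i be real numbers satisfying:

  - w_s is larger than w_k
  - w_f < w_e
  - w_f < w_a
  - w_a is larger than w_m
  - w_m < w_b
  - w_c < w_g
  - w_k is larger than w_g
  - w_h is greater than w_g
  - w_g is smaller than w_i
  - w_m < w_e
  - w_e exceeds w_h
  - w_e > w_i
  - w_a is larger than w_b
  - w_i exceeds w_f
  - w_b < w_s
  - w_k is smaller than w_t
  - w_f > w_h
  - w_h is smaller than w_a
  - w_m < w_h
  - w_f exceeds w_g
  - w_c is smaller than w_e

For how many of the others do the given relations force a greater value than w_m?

7

Directly above w_m: w_h, w_e, w_b, w_a.
One step further: w_f, w_s (6 so far).
One step further: w_i (7 so far).
Nothing else is reachable above w_m; 7 in all.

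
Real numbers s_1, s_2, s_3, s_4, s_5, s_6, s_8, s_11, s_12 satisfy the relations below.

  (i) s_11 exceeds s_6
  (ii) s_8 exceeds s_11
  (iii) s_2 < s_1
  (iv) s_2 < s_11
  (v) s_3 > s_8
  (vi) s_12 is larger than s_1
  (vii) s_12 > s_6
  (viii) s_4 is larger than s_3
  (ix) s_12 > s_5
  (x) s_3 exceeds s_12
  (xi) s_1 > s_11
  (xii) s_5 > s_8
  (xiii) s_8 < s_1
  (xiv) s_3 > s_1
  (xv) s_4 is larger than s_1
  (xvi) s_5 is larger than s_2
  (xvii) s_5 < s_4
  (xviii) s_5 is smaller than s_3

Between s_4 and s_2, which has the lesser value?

s_2

s_2 < s_11 < s_8 < s_5 < s_12 < s_3 < s_4, by transitivity through s_11, s_8, s_5, s_12, s_3.
So s_2 < s_4; s_2 is the smaller of the two.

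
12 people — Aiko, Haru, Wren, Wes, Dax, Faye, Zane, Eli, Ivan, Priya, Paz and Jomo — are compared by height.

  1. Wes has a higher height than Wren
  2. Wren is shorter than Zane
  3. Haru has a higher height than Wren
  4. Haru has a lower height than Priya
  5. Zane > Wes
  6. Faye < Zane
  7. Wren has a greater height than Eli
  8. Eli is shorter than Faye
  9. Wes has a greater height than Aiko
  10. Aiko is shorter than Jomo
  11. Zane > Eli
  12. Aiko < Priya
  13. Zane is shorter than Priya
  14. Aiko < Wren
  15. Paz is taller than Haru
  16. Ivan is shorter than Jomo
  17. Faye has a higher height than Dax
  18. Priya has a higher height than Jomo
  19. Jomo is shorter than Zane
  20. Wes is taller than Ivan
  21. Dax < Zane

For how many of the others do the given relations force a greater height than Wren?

Directly above Wren: Wes, Haru, Zane.
One step further: Paz, Priya (5 so far).
No other element is forced above Wren by the given relations, so the count is 5.

5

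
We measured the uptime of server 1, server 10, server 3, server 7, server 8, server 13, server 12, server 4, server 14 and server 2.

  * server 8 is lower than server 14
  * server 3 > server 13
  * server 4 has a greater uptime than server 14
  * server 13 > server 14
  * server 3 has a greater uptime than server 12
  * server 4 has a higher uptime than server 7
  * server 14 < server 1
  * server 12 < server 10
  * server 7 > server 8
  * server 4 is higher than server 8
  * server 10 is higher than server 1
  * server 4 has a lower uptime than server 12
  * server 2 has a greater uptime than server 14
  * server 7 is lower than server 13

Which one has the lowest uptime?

Chaining upward from server 8: directly above it, server 14, server 7, server 4; then server 13, server 1, server 12, server 2; then server 10, server 3.
That covers every other element, and nothing is given below server 8, so server 8 is the lowest uptime.

server 8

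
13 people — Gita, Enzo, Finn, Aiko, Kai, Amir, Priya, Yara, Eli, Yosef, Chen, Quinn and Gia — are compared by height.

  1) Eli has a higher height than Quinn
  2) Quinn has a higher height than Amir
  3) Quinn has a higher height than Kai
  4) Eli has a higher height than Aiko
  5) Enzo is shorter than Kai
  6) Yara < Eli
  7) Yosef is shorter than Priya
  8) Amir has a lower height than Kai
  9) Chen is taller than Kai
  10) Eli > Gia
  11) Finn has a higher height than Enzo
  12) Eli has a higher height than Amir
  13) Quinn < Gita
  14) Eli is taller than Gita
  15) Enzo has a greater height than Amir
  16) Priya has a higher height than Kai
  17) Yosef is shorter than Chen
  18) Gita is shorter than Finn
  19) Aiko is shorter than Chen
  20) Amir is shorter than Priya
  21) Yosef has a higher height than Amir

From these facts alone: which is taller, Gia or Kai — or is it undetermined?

undetermined

Following every chain through Kai: above Kai we get Quinn, Gita, Finn, Chen, Priya, Eli; below Kai we get Amir, Enzo.
Gia is not reached, and no chain runs the other way from Gia to Kai.
So the given relations leave the order of Kai and Gia undetermined.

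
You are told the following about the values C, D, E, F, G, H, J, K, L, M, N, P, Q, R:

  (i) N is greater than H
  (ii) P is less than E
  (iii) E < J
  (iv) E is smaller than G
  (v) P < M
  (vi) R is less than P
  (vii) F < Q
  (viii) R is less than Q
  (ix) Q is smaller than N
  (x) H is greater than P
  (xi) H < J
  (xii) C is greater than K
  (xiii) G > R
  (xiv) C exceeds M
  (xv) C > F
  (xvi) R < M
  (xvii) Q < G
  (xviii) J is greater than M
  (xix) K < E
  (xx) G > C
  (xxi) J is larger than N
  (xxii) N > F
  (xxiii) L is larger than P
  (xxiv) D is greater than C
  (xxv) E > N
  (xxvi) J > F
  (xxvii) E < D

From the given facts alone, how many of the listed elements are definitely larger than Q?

5

The elements the relations force above Q are N, E, D, J, G — no chain reaches any other.
That is 5.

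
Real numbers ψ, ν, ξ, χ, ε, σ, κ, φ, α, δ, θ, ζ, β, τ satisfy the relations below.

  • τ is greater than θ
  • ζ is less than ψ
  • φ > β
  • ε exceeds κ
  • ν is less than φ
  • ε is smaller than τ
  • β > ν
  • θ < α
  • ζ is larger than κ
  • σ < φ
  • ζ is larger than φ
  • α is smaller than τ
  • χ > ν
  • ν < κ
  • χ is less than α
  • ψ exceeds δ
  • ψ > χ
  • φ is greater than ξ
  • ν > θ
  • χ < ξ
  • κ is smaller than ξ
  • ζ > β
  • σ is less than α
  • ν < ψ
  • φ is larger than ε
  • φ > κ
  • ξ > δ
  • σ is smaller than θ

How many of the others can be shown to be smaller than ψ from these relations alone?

11

Directly below ψ: ν, χ, δ, ζ.
One step further: θ, κ, β, φ (8 so far).
One step further: σ, ξ, ε (11 so far).
No other element is forced below ψ by the given relations, so the count is 11.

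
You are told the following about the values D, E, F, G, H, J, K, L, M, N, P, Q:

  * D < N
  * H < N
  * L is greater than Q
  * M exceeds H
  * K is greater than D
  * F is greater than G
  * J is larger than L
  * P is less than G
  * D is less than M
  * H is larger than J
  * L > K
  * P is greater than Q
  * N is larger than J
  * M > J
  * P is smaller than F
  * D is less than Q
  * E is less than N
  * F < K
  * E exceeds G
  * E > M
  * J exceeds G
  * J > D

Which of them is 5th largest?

The consecutive relations fix a unique order: D < Q < P < G < F < K < L < J < H < M < E < N.
The 5th largest is J.

J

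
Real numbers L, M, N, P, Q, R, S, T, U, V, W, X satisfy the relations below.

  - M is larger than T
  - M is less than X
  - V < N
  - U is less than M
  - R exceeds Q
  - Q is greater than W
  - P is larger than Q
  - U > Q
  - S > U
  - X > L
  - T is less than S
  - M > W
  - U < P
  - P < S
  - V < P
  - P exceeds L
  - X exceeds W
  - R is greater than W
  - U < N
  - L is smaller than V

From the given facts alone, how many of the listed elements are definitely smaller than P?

The elements the relations force below P are L, W, Q, U, V — no chain reaches any other.
That is 5.

5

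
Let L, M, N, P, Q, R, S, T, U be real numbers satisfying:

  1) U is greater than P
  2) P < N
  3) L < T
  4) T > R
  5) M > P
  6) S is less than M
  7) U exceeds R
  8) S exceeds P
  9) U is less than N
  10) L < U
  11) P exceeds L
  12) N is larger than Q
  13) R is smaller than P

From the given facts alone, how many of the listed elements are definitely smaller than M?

Directly below M: P, S.
One step further: R, L (4 so far).
Nothing else is reachable below M; 4 in all.

4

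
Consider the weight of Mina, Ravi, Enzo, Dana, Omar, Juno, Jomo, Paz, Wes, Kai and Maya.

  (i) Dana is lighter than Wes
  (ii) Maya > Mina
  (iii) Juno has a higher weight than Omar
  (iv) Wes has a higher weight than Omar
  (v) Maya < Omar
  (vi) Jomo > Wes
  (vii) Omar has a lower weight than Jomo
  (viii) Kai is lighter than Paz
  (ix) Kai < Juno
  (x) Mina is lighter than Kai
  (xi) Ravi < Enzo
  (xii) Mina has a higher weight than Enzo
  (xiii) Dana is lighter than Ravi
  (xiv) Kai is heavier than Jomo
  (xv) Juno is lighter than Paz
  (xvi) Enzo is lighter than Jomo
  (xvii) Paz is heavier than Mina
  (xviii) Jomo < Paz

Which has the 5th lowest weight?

Piecing the relations together gives one ordering: Dana < Ravi < Enzo < Mina < Maya < Omar < Wes < Jomo < Kai < Juno < Paz.
The 5th smallest is Maya.

Maya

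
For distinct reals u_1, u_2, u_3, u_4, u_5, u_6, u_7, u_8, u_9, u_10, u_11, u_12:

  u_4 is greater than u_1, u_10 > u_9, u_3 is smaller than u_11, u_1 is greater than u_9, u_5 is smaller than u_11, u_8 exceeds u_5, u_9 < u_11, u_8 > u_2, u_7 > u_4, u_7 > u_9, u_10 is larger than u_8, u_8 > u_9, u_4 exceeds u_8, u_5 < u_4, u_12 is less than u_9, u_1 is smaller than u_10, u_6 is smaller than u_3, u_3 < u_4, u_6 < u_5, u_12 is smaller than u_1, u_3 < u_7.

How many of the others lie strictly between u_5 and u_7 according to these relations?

2

The relations place u_5 below u_7. An element lies strictly between them when it is forced above u_5 and also forced below u_7.
Above u_5: {u_8, u_10, u_11, u_4}. Below u_7: {u_6, u_2, u_12, u_9, u_1, u_8, u_3, u_4}.
Intersection: {u_8, u_4} — 2.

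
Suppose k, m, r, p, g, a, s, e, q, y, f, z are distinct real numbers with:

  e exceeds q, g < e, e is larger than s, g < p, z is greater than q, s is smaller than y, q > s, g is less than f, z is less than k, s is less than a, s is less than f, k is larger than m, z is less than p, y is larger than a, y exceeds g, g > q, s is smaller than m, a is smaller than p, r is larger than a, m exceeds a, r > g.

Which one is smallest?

s

Chaining upward from s: directly above it, q, a, y, m, e, f; then g, r, z, k, p.
That covers every other element, and nothing is given below s, so s is the smallest.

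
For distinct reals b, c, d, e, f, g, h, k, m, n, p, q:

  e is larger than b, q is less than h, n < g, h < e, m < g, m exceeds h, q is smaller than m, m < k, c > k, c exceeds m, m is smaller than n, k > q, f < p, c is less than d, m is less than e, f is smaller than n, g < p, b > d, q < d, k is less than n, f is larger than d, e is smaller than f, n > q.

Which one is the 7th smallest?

b

The consecutive relations fix a unique order: q < h < m < k < c < d < b < e < f < n < g < p.
Counting 7 from the smallest end gives b.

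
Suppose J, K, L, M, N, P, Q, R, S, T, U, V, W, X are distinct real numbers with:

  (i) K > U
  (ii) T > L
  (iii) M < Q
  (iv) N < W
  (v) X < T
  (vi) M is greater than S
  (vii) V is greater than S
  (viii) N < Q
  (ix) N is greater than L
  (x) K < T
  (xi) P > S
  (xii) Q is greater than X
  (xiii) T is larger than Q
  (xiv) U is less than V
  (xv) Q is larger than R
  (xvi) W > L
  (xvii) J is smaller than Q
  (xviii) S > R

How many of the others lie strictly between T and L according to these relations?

Chaining upward from L reaches: N, Q, W.
Chaining downward from T reaches: X, J, R, U, K, S, M, N, Q.
Strictly between L and T are those in both lists: N, Q — 2 elements.

2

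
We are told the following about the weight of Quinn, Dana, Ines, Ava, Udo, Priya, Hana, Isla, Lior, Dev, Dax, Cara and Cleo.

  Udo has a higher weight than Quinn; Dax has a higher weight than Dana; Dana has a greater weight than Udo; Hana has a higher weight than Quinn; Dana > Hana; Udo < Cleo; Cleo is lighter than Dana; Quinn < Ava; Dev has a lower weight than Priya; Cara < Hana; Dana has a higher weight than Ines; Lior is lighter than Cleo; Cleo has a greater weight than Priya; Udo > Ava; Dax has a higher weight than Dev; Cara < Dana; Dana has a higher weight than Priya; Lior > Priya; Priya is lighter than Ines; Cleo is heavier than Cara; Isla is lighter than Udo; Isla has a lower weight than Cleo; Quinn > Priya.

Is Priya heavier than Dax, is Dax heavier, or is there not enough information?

Following the relations from Priya: Priya < Quinn < Udo < Dana < Dax.
So Dax is heavier.

Dax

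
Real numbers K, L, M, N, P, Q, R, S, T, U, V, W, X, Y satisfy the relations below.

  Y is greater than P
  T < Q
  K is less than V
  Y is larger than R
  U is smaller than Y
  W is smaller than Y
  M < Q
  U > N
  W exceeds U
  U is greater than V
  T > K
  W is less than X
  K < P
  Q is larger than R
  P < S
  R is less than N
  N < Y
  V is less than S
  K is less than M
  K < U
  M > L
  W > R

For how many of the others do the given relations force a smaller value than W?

5

Directly below W: R, U.
One step further: K, V, N (5 so far).
Nothing else is reachable below W; 5 in all.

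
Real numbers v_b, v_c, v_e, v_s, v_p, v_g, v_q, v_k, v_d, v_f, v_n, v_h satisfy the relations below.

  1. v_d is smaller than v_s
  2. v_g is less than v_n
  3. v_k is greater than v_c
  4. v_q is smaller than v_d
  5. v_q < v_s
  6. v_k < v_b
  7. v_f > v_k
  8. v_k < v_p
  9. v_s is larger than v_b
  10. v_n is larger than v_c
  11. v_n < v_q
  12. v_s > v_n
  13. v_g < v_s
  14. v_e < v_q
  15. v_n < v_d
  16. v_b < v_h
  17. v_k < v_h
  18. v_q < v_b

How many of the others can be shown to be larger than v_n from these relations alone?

5

From v_n the given relations immediately reach v_q, v_d, v_s.
From those, v_b — 4 in total.
From those, v_h — 5 in total.
Nothing else is reachable above v_n; 5 in all.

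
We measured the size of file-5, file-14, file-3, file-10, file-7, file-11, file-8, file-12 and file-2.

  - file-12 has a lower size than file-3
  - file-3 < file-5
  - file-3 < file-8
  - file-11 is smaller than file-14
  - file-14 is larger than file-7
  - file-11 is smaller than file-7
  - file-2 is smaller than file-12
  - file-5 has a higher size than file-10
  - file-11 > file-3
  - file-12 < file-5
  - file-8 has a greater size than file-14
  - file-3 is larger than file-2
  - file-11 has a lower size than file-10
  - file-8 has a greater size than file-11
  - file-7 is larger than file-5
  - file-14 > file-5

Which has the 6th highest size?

The consecutive relations fix a unique order: file-2 < file-12 < file-3 < file-11 < file-10 < file-5 < file-7 < file-14 < file-8.
Counting 6 from the largest end gives file-11.

file-11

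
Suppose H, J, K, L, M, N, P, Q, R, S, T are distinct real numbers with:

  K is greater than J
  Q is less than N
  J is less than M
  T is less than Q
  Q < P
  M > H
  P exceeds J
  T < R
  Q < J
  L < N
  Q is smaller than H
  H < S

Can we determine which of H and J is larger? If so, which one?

Following every chain through J: above J we get P, K, M; below J we get T, Q.
H is not reached, and no chain runs the other way from H to J.
So the given relations leave the order of J and H undetermined.

undetermined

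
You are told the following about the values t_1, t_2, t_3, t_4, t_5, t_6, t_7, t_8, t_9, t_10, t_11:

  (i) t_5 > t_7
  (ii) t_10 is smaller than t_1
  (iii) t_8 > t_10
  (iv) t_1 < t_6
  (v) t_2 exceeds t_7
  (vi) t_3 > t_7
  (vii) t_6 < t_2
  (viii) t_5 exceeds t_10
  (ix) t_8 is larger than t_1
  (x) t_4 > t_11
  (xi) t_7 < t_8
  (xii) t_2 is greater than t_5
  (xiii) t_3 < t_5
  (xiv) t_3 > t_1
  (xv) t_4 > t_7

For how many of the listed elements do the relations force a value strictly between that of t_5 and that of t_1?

Chaining upward from t_1 reaches: t_3, t_8, t_6, t_2.
Chaining downward from t_5 reaches: t_10, t_7, t_3.
Strictly between t_1 and t_5 are those in both lists: t_3 — 1 element.

1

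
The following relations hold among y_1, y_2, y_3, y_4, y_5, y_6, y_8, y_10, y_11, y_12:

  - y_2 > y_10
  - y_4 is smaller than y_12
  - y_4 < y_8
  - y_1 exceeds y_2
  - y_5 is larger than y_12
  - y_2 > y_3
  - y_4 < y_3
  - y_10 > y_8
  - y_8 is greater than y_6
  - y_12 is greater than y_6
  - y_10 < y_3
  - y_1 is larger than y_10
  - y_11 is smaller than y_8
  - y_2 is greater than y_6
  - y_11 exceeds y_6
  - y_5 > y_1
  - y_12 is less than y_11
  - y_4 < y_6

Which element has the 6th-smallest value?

Chaining the given pairs: y_4 < y_6 < y_12 < y_11 < y_8 < y_10 < y_3 < y_2 < y_1 < y_5.
Counting 6 from the smallest end gives y_10.

y_10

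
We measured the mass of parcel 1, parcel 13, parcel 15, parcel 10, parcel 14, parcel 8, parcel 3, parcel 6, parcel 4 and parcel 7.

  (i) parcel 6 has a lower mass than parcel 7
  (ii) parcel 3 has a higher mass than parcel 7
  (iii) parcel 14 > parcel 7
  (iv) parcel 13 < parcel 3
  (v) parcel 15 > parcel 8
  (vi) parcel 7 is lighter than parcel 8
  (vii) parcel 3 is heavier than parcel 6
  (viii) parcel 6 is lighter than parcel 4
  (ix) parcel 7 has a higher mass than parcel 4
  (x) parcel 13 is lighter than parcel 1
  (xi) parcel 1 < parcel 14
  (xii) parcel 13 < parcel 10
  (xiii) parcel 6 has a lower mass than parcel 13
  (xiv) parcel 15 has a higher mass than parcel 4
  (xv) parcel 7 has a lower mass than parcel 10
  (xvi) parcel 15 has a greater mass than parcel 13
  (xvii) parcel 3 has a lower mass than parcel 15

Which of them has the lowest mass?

parcel 6

Chaining upward from parcel 6: directly above it, parcel 13, parcel 4, parcel 7, parcel 3; then parcel 8, parcel 1, parcel 10, parcel 14, parcel 15.
That covers every other element, and nothing is given below parcel 6, so parcel 6 is the lowest mass.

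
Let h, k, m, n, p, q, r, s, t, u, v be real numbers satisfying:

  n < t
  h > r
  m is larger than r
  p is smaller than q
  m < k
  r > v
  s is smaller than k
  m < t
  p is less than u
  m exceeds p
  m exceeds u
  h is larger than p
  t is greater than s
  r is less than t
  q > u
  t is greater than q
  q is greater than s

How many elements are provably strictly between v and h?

1

The relations place v below h. An element lies strictly between them when it is forced above v and also forced below h.
Above v: {r, m, t, k}. Below h: {p, r}.
Intersection: {r} — 1.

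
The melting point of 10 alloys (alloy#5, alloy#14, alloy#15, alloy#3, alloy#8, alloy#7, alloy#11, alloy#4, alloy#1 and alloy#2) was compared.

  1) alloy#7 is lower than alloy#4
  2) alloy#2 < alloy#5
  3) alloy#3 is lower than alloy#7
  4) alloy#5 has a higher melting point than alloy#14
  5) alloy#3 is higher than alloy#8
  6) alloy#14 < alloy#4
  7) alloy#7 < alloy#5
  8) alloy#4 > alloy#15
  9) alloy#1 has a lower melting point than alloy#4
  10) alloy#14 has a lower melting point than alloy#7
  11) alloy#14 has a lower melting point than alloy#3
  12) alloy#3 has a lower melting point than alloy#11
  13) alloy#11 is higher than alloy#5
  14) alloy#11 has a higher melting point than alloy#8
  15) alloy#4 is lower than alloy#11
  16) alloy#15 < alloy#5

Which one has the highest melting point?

alloy#11

Chaining downward from alloy#11: directly below it, alloy#8, alloy#3, alloy#5, alloy#4; then alloy#14, alloy#1, alloy#15, alloy#7, alloy#2.
That covers every other element, and nothing is given above alloy#11, so alloy#11 is the highest melting point.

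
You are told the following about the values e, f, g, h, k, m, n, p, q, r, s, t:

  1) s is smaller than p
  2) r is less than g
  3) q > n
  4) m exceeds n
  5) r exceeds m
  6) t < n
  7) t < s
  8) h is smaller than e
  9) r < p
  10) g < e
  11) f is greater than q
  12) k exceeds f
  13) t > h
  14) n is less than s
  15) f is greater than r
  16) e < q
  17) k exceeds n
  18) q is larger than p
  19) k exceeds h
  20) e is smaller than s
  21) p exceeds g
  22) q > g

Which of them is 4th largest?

p

Chaining the given pairs: h < t < n < m < r < g < e < s < p < q < f < k.
The 4th largest is p.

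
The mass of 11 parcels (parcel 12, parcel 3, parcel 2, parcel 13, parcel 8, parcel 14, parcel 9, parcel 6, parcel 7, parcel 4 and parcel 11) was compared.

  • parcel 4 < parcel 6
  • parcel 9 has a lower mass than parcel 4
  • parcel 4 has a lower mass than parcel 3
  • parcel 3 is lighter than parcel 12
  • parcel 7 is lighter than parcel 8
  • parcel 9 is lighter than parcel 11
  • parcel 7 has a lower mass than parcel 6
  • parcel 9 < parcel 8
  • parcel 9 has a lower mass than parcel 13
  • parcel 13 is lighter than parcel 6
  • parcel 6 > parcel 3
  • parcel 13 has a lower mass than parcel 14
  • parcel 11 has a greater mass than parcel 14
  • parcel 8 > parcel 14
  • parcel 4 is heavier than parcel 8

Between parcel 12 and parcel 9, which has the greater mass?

parcel 12

parcel 9 < parcel 13 and parcel 13 < parcel 14 give parcel 9 < parcel 14.
Then parcel 14 < parcel 8 extends the chain to parcel 8.
With parcel 8 < parcel 4: parcel 9 < parcel 13 < parcel 14 < parcel 8 < parcel 4.
With parcel 4 < parcel 3: parcel 9 < parcel 13 < parcel 14 < parcel 8 < parcel 4 < parcel 3.
With parcel 3 < parcel 12: parcel 9 < parcel 13 < parcel 14 < parcel 8 < parcel 4 < parcel 3 < parcel 12.
So parcel 9 < parcel 12; parcel 12 is the heavier of the two.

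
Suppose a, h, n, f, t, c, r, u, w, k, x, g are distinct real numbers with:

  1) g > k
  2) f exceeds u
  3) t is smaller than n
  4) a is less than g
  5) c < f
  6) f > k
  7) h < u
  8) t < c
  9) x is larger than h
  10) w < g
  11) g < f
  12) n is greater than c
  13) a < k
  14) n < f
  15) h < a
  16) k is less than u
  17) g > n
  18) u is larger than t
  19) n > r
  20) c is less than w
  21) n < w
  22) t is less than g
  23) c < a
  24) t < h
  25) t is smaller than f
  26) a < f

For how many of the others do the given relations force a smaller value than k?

Directly below k: a.
One step further: c, h (3 so far).
One step further: t (4 so far).
No other element is forced below k by the given relations, so the count is 4.

4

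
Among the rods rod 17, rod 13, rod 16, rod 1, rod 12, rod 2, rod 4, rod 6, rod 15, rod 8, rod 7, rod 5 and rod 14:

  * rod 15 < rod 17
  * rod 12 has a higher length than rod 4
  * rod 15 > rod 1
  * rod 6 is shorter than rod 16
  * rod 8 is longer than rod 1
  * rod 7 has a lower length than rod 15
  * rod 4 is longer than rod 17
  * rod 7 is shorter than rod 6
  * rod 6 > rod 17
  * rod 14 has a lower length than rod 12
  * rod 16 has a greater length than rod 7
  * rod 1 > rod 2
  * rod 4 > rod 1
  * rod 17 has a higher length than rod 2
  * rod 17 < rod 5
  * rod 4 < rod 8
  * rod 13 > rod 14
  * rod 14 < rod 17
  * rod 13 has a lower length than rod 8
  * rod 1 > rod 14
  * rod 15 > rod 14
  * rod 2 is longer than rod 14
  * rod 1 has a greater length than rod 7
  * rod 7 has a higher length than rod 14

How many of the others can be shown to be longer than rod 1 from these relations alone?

Directly above rod 1: rod 15, rod 4, rod 8.
One step further: rod 17, rod 12 (5 so far).
One step further: rod 6, rod 5 (7 so far).
One step further: rod 16 (8 so far).
No other element is forced above rod 1 by the given relations, so the count is 8.

8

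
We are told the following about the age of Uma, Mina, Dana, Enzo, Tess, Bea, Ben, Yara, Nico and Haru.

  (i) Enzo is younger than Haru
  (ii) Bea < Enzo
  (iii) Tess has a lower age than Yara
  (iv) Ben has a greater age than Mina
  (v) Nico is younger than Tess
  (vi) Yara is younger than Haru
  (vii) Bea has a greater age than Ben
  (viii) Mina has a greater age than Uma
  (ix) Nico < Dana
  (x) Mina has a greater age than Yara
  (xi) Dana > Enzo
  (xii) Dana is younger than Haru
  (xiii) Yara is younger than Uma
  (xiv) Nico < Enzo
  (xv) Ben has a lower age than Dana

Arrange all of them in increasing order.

The consecutive links are each given: Nico < Tess; Tess < Yara; Yara < Uma; Uma < Mina; Mina < Ben; Ben < Bea; Bea < Enzo; Enzo < Dana; Dana < Haru.

Nico < Tess < Yara < Uma < Mina < Ben < Bea < Enzo < Dana < Haru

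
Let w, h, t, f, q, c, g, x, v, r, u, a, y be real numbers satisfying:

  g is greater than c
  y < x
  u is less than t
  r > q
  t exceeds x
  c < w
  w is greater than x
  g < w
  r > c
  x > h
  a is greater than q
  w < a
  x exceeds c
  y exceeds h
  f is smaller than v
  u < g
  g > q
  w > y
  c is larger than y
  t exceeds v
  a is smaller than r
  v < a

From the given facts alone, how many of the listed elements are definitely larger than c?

The elements the relations force above c are x, g, w, a, t, r — no chain reaches any other.
That is 6.

6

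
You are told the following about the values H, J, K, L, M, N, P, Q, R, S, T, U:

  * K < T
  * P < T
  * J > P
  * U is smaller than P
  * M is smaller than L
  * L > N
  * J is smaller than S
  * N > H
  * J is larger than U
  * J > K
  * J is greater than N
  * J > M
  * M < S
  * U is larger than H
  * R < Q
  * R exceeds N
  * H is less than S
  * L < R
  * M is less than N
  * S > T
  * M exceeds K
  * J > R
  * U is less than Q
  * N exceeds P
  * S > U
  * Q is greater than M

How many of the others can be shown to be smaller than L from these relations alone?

The elements the relations force below L are K, H, U, M, P, N — no chain reaches any other.
That is 6.

6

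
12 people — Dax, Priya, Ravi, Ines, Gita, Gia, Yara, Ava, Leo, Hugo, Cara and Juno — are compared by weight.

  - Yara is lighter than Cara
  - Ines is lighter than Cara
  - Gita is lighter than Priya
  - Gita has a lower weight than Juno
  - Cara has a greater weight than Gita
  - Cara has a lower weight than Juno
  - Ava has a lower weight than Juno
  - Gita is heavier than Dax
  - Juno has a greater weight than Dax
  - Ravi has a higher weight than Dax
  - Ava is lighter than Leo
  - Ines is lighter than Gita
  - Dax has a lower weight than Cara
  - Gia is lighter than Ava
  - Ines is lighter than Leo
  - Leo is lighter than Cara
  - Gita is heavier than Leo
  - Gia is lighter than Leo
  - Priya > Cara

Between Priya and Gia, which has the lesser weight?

Gia < Ava < Leo < Gita < Cara < Priya, by transitivity through Ava, Leo, Gita, Cara.
So Gia < Priya; Gia is the lighter of the two.

Gia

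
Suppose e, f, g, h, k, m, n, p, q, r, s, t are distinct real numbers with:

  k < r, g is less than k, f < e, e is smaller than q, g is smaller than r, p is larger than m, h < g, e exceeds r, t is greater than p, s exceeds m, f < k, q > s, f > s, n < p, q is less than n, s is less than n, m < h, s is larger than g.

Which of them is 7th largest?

Chaining the given pairs: m < h < g < s < f < k < r < e < q < n < p < t.
Counting 7 from the largest end gives k.

k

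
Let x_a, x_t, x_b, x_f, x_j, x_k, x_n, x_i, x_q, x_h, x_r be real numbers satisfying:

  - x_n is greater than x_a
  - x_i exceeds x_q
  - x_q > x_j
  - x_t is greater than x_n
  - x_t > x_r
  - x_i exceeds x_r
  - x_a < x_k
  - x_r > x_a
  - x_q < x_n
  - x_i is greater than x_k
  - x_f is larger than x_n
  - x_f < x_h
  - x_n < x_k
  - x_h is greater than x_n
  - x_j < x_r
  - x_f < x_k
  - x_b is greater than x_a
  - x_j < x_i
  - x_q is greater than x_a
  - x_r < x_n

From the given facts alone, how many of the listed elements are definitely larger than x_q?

6

From x_q the given relations immediately reach x_n, x_i.
From those, x_f, x_t, x_k, x_h — 6 in total.
Nothing else is reachable above x_q; 6 in all.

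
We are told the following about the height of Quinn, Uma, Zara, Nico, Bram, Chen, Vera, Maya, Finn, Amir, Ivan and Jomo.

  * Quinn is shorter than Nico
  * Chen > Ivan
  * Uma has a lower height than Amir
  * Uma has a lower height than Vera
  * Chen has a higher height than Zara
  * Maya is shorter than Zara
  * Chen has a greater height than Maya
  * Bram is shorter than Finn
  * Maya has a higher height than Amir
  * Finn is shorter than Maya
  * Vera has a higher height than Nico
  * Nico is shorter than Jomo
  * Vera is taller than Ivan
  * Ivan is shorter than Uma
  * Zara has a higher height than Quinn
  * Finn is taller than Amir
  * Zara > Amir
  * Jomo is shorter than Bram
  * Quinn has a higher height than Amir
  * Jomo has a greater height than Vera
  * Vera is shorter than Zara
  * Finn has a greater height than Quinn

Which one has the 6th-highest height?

Chaining the given pairs: Ivan < Uma < Amir < Quinn < Nico < Vera < Jomo < Bram < Finn < Maya < Zara < Chen.
Counting 6 from the largest end gives Jomo.

Jomo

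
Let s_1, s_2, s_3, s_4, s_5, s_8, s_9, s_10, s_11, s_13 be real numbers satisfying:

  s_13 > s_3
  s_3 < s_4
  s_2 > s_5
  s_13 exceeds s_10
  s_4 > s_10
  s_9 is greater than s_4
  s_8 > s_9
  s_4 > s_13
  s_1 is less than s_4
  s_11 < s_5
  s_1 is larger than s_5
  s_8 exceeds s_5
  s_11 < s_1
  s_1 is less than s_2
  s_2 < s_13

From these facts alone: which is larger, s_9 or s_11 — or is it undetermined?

The relevant relations are s_11 < s_5; s_5 < s_1; s_1 < s_2; s_2 < s_13; s_13 < s_4; s_4 < s_9.
Chaining these gives s_11 < s_5 < s_1 < s_2 < s_13 < s_4 < s_9.
So s_9 is larger.

s_9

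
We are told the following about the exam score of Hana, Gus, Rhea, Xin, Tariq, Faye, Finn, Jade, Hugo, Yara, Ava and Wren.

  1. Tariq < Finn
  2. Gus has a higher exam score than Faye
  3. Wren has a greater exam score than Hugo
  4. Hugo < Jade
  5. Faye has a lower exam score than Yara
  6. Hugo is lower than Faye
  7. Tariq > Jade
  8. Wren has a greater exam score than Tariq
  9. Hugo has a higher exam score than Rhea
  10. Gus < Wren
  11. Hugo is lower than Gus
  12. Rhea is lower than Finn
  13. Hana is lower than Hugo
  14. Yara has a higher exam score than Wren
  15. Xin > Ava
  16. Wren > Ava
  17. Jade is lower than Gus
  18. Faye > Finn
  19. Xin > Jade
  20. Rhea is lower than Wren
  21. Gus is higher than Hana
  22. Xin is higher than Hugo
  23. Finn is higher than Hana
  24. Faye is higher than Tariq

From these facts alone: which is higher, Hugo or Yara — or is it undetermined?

Hugo < Jade and Jade < Tariq give Hugo < Tariq.
Then Tariq < Finn extends the chain to Finn.
Then Finn < Faye extends the chain to Faye.
Then Faye < Gus extends the chain to Gus.
With Gus < Wren: Hugo < Jade < Tariq < Finn < Faye < Gus < Wren.
Then Wren < Yara extends the chain to Yara.
So Yara is higher.

Yara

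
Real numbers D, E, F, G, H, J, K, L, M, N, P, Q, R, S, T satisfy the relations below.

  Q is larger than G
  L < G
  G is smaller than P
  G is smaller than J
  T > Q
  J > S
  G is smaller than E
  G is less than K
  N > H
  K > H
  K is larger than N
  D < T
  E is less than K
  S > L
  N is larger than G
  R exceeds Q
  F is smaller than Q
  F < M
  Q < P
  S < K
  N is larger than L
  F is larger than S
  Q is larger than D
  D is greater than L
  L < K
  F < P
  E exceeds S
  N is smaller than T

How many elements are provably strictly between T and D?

Chaining upward from D reaches: Q, R, P.
Chaining downward from T reaches: L, G, H, S, N, F, Q.
Strictly between D and T are those in both lists: Q — 1 element.

1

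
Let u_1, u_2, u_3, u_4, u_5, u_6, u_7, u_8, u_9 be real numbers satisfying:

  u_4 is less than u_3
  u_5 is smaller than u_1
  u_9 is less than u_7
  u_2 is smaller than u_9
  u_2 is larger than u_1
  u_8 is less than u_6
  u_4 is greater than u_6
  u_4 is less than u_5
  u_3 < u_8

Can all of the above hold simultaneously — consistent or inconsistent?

inconsistent

We have u_4 < u_3 stated directly, yet also u_3 < u_8 < u_6 < u_4 by chaining the others — so u_3 < u_4. Contradiction.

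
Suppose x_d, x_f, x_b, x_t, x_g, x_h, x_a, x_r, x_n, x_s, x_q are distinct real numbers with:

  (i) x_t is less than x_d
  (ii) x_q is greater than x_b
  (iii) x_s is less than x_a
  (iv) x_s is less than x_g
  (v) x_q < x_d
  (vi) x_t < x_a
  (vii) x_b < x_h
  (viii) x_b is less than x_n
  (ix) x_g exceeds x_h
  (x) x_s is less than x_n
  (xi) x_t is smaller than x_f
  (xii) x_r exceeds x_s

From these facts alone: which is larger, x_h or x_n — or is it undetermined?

Following every chain through x_n: below x_n we get x_s, x_b.
x_h is not reached, and no chain runs the other way from x_h to x_n.
So the given relations leave the order of x_n and x_h undetermined.

undetermined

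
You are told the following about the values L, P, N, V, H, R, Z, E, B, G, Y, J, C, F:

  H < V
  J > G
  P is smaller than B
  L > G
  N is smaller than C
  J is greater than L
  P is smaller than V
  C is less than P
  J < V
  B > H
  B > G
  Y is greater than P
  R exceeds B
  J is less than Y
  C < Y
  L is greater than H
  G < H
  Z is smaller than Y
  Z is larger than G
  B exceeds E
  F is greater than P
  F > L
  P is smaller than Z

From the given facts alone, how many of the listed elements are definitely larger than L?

The elements the relations force above L are J, F, Y, V — no chain reaches any other.
That is 4.

4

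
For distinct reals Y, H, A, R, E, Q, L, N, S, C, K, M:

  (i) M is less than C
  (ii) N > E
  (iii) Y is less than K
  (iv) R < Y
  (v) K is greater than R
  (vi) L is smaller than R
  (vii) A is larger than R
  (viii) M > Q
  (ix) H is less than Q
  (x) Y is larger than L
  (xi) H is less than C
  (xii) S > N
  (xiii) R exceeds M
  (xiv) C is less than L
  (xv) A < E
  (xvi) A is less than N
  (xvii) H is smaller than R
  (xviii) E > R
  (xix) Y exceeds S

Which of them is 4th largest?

N

Chaining the given pairs: H < Q < M < C < L < R < A < E < N < S < Y < K.
Counting 4 from the largest end gives N.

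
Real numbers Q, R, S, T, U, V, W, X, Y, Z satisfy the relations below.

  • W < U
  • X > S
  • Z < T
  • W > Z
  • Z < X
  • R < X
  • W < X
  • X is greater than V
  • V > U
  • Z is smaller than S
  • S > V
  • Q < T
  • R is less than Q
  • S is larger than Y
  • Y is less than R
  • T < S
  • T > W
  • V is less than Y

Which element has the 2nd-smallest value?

W

Chaining the given pairs: Z < W < U < V < Y < R < Q < T < S < X.
The 2nd smallest is W.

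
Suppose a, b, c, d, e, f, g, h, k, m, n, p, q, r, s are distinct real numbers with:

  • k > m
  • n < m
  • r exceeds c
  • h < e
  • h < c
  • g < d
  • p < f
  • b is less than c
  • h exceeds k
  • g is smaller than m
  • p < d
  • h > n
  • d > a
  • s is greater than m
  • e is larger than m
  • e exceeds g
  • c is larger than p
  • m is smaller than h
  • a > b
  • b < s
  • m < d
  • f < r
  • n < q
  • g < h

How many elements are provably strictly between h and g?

The relations place g below h. An element lies strictly between them when it is forced above g and also forced below h.
Above g: {m, k, c, e, d, s, r}. Below h: {n, m, k}.
Intersection: {m, k} — 2.

2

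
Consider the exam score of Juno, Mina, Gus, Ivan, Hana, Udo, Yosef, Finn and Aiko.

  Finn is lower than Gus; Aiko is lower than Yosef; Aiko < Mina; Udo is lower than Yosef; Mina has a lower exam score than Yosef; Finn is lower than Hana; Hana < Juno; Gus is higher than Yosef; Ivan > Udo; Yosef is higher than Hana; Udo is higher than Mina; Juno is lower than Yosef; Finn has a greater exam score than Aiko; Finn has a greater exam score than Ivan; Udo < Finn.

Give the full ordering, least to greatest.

Aiko < Mina < Udo < Ivan < Finn < Hana < Juno < Yosef < Gus

The consecutive links are each given: Aiko < Mina; Mina < Udo; Udo < Ivan; Ivan < Finn; Finn < Hana; Hana < Juno; Juno < Yosef; Yosef < Gus.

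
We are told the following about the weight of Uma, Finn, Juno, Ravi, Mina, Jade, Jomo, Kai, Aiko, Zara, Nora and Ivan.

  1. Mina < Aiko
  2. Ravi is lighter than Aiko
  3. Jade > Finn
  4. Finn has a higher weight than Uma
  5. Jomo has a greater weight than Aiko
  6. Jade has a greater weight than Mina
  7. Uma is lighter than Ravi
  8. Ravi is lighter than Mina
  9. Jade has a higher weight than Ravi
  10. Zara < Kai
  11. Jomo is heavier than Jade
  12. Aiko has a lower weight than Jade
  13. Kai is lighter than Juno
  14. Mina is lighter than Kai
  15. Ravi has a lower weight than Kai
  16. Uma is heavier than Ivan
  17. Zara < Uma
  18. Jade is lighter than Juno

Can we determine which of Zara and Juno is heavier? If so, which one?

Zara < Uma < Ravi < Mina < Aiko < Jade < Juno, by transitivity through Uma, Ravi, Mina, Aiko, Jade.
So Juno is heavier.

Juno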